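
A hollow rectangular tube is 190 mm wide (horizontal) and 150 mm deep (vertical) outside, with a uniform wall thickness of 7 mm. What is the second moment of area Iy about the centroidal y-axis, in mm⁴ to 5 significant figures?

Decompose the section into non-overlapping parts with the origin at the bottom-left of its bounding rectangle.
Outer rectangle: 190 × 150, A = 28 500 mm², x = 95 mm, Ī = 85 737 500 mm⁴.
Inner void (subtracted): 176 × 136, A = 23 936 mm², x = 95 mm, Ī = 61 786 795 mm⁴.
By symmetry the centroid is at mid-width, x̄ = 95 mm.
All pieces are centred on the centroidal y-axis, so I = ΣĪ (holes subtracted) = 23 950 705 mm⁴.

Iy ≈ 2.3951 × 10⁷ mm⁴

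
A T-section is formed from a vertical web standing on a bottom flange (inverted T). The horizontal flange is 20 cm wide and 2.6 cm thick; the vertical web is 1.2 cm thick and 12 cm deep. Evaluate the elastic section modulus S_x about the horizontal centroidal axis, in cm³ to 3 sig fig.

Split into non-overlapping primitives; take the origin at the lower-left of the bounding box.
Flange: 20 × 2.6, A = 52 cm², y = 1.3 cm, Ī = 29.293 cm⁴.
Web: 1.2 × 12, A = 14.4 cm², y = 8.6 cm, Ī = 172.8 cm⁴.
Centroid: ȳ = ΣA·y / ΣA = 2.8831 cm.
Transfer each piece to the horizontal centroidal axis using Ī + A·d² with d = y − 2.8831:
  flange: d = -1.5831 cm → contributes +159.62 cm⁴
  web: d = 5.7169 cm → contributes +643.43 cm⁴
Total I = 803.05 cm⁴.
Extreme fibre distance c = 11.717 cm; S = I/c = 68.538 cm³.

S_x ≈ 68.5 cm³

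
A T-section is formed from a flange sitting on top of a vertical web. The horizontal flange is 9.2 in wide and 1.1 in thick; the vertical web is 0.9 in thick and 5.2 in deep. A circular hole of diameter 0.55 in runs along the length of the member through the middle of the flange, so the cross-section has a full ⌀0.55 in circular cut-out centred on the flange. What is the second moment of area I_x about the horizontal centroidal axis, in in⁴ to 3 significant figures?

I_x ≈ 43.1 in⁴

Break the section into simple shapes (no overlaps), measuring from the bottom-left corner of the bounding box.
Flange: 9.2 × 1.1, A = 10.12 in², y = 5.75 in, Ī = 1.0204 in⁴.
Web: 0.9 × 5.2, A = 4.68 in², y = 2.6 in, Ī = 10.546 in⁴.
Hole (subtracted): ⌀0.55, A = 0.23758 in², y = 5.75 in, Ī = 0.0044918 in⁴.
Centroid: ȳ = ΣA·y / ΣA = 4.7377 in.
Transfer each piece to the horizontal centroidal axis using Ī + A·d² with d = y − 4.7377:
  flange: d = 1.0123 in → contributes +11.392 in⁴
  web: d = -2.1377 in → contributes +31.931 in⁴
  hole: d = 1.0123 in → contributes −0.24797 in⁴
Total I = 43.075 in⁴.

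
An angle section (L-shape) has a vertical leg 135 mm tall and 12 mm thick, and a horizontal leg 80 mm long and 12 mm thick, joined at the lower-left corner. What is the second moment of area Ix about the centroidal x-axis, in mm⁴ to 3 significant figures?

Treat the section as a set of non-overlapping primitives; coordinates are from the bounding-box lower-left.
Vertical leg: 12 × 135, A = 1 620 mm², y = 67.5 mm, Ī = 2 460 375 mm⁴.
Horizontal leg (remainder): 68 × 12, A = 816 mm², y = 6 mm, Ī = 9 792 mm⁴.
Centroid: ȳ = ΣA·y / ΣA = 46.899 mm.
Transfer each piece to the centroidal x-axis using Ī + A·d² with d = y − 46.899:
  vertical leg: d = 20.601 mm → contributes +3 147 904 mm⁴
  horizontal leg (remainder): d = -40.899 mm → contributes +1 374 739 mm⁴
Total I = 4 522 643 mm⁴.

Ix ≈ 4.52 × 10⁶ mm⁴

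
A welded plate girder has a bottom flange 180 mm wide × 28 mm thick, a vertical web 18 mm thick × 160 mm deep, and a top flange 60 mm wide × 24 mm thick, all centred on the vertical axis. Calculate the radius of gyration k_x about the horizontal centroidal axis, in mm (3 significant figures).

k_x ≈ 73.7 mm

Split into non-overlapping primitives; take the origin at the lower-left of the bounding box.
Bottom plate: 180 × 28, A = 5 040 mm², y = 14 mm, Ī = 329 280 mm⁴.
Web plate: 18 × 160, A = 2 880 mm², y = 108 mm, Ī = 6 144 000 mm⁴.
Top plate: 60 × 24, A = 1 440 mm², y = 200 mm, Ī = 69 120 mm⁴.
Centroid: ȳ = ΣA·y / ΣA = 71.538 mm.
Transfer each piece to the horizontal centroidal axis using Ī + A·d² with d = y − 71.538:
  bottom plate: d = -57.538 mm → contributes +17 015 080 mm⁴
  web plate: d = 36.462 mm → contributes +9 972 798 mm⁴
  top plate: d = 128.46 mm → contributes +23 832 528 mm⁴
Total I = 50 820 406 mm⁴.
Radius of gyration: k = √(I/A) = √(50 820 406 / 9 360) = 73.685 mm.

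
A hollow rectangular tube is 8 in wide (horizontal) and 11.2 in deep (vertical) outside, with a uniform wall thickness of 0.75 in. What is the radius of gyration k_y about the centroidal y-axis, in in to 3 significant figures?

k_y ≈ 3.10 in

Decompose the section into non-overlapping parts with the origin at the bottom-left of its bounding rectangle.
Outer rectangle: 8 × 11.2, A = 89.6 in², x = 4 in, Ī = 477.87 in⁴.
Inner void (subtracted): 6.5 × 9.7, A = 63.05 in², x = 4 in, Ī = 221.99 in⁴.
By symmetry the centroid is at mid-width, x̄ = 4 in.
All pieces are centred on the centroidal y-axis, so I = ΣĪ (holes subtracted) = 255.88 in⁴.
Radius of gyration: k = √(I/A) = √(255.88 / 26.55) = 3.1044 in.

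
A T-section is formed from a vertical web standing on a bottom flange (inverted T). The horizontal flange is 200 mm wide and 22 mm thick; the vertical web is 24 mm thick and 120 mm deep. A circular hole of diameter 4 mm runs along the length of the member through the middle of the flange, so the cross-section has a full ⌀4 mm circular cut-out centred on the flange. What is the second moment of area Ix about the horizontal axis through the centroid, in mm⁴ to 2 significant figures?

Decompose the section into non-overlapping parts with the origin at the bottom-left of its bounding rectangle.
Flange: 200 × 22, A = 4 400 mm², y = 11 mm, Ī = 177 467 mm⁴.
Web: 24 × 120, A = 2 880 mm², y = 82 mm, Ī = 3 456 000 mm⁴.
Hole (subtracted): ⌀4, A = 12.57 mm², y = 11 mm, Ī = 12.57 mm⁴.
Centroid: ȳ = ΣA·y / ΣA = 39.14 mm.
Transfer each piece to the horizontal axis through the centroid using Ī + A·d² with d = y − 39.14:
  flange: d = -28.14 mm → contributes +3 660 777 mm⁴
  web: d = 42.86 mm → contributes +8 747 370 mm⁴
  hole: d = -28.14 mm → contributes −9 961 mm⁴
Total I = 12 398 187 mm⁴.

Ix ≈ 1.2 × 10⁷ mm⁴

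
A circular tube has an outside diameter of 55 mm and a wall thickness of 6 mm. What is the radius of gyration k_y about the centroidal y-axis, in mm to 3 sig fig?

Treat the section as a set of non-overlapping primitives; coordinates are from the bounding-box lower-left.
Outer circle: ⌀55, A = 2375.8 mm², x = 27.5 mm, Ī = 449 180 mm⁴.
Bore (subtracted): ⌀43, A = 1452.2 mm², x = 27.5 mm, Ī = 167 820 mm⁴.
By symmetry the centroid is at mid-width, x̄ = 27.5 mm.
All pieces are centred on the centroidal y-axis, so I = ΣĪ (holes subtracted) = 281 360 mm⁴.
Radius of gyration: k = √(I/A) = √(281 360 / 923.63) = 17.454 mm.

k_y ≈ 17.5 mm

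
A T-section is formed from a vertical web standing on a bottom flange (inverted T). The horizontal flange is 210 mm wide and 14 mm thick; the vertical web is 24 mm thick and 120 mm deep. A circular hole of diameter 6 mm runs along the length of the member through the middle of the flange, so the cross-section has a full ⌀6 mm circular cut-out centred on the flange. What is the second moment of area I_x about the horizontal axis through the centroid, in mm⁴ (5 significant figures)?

Treat the section as a set of non-overlapping primitives; coordinates are from the bounding-box lower-left.
Flange: 210 × 14, A = 2 940 mm², y = 7 mm, Ī = 48 020 mm⁴.
Web: 24 × 120, A = 2 880 mm², y = 74 mm, Ī = 3 456 000 mm⁴.
Hole (subtracted): ⌀6, A = 28.27433 mm², y = 7 mm, Ī = 63.61725 mm⁴.
Centroid: ȳ = ΣA·y / ΣA = 40.3165 mm.
Transfer each piece to the horizontal axis through the centroid using Ī + A·d² with d = y − 40.3165:
  flange: d = -33.3165 mm → contributes +3 311 387 mm⁴
  web: d = 33.6835 mm → contributes +6 723 586 mm⁴
  hole: d = -33.3165 mm → contributes −31447.81 mm⁴
Total I = 10 003 525 mm⁴.

I_x ≈ 1.0004 × 10⁷ mm⁴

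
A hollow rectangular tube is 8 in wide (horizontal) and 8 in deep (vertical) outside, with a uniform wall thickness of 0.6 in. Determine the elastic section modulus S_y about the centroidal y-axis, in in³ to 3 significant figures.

Break the section into simple shapes (no overlaps), measuring from the bottom-left corner of the bounding box.
Outer rectangle: 8 × 8, A = 64 in², x = 4 in, Ī = 341.33 in⁴.
Inner void (subtracted): 6.8 × 6.8, A = 46.24 in², x = 4 in, Ī = 178.18 in⁴.
By symmetry the centroid is at mid-width, x̄ = 4 in.
All pieces are centred on the centroidal y-axis, so I = ΣĪ (holes subtracted) = 163.16 in⁴.
Extreme fibre distance c = 4 in; S = I/c = 40.789 in³.

S_y ≈ 40.8 in³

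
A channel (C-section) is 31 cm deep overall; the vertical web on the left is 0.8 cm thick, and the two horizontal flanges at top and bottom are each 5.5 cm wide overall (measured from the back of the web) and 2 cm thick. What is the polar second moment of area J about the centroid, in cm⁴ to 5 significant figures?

Break the section into simple shapes (no overlaps), measuring from the bottom-left corner of the bounding box.
Web: 0.8 × 31, A = 24.8 cm², y = 15.5 cm, Ī = 1986.067 cm⁴.
Top flange (beyond web): 4.7 × 2, A = 9.4 cm², y = 30 cm, Ī = 3.133333 cm⁴.
Bottom flange (beyond web): 4.7 × 2, A = 9.4 cm², y = 1 cm, Ī = 3.133333 cm⁴.
By symmetry the centroid is at mid-height, ȳ = 15.5 cm.
Transfer each piece to the centroidal x-axis using Ī + A·d² with d = y − 15.5:
  web: d = 0 cm → contributes +1986.067 cm⁴
  top flange (beyond web): d = 14.5 cm → contributes +1979.483 cm⁴
  bottom flange (beyond web): d = -14.5 cm → contributes +1979.483 cm⁴
Total I = 5945.033 cm⁴.
For the y-axis: x̄ = 1.58578 cm.
Repeating about the centroidal y-axis gives I_y = 116.8005 cm⁴.
Polar second moment: J = I_x + I_y = 6061.834 cm⁴.

J ≈ 6061.8 cm⁴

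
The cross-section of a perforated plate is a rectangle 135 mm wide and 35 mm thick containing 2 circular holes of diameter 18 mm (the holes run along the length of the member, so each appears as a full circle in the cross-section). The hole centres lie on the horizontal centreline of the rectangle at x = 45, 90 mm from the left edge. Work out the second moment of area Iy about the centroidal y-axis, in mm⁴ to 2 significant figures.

Break the section into simple shapes (no overlaps), measuring from the bottom-left corner of the bounding box.
Plate: 135 × 35, A = 4 725 mm², x = 67.5 mm, Ī = 7 176 094 mm⁴.
Hole 1 (subtracted): ⌀18, A = 254.5 mm², x = 45 mm, Ī = 5 153 mm⁴.
Hole 2 (subtracted): ⌀18, A = 254.5 mm², x = 90 mm, Ī = 5 153 mm⁴.
By symmetry the centroid is at mid-width, x̄ = 67.5 mm.
Transfer each piece to the centroidal y-axis using Ī + A·d² with d = x − 67.5:
  plate: d = 0 mm → contributes +7 176 094 mm⁴
  hole 1: d = -22.5 mm → contributes −133 978 mm⁴
  hole 2: d = 22.5 mm → contributes −133 978 mm⁴
Total I = 6 908 138 mm⁴.

Iy ≈ 6.9 × 10⁶ mm⁴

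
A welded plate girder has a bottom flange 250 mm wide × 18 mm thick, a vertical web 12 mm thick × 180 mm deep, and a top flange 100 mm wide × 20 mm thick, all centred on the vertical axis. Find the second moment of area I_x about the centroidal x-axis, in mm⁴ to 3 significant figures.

I_x ≈ 6.32 × 10⁷ mm⁴

Decompose the section into non-overlapping parts with the origin at the bottom-left of its bounding rectangle.
Bottom plate: 250 × 18, A = 4 500 mm², y = 9 mm, Ī = 121 500 mm⁴.
Web plate: 12 × 180, A = 2 160 mm², y = 108 mm, Ī = 5 832 000 mm⁴.
Top plate: 100 × 20, A = 2 000 mm², y = 208 mm, Ī = 66 667 mm⁴.
Centroid: ȳ = ΣA·y / ΣA = 79.651 mm.
Transfer each piece to the centroidal x-axis using Ī + A·d² with d = y − 79.651:
  bottom plate: d = -70.651 mm → contributes +22 583 709 mm⁴
  web plate: d = 28.349 mm → contributes +7 567 885 mm⁴
  top plate: d = 128.35 mm → contributes +33 013 460 mm⁴
Total I = 63 165 054 mm⁴.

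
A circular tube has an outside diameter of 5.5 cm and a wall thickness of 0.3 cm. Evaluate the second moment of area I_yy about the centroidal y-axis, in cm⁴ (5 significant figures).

I_yy ≈ 16.620 cm⁴

Split into non-overlapping primitives; take the origin at the lower-left of the bounding box.
Outer circle: ⌀5.5, A = 23.75829 cm², x = 2.75 cm, Ī = 44.91803 cm⁴.
Bore (subtracted): ⌀4.9, A = 18.85741 cm², x = 2.75 cm, Ī = 28.2979 cm⁴.
By symmetry the centroid is at mid-width, x̄ = 2.75 cm.
All pieces are centred on the centroidal y-axis, so I = ΣĪ (holes subtracted) = 16.62012 cm⁴.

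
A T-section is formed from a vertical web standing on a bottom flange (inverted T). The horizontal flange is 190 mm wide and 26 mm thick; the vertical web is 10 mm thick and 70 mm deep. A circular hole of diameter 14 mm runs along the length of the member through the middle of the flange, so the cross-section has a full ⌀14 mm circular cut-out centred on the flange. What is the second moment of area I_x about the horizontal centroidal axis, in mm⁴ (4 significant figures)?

I_x ≈ 1.969 × 10⁶ mm⁴

Treat the section as a set of non-overlapping primitives; coordinates are from the bounding-box lower-left.
Flange: 190 × 26, A = 4 940 mm², y = 13 mm, Ī = 278 287 mm⁴.
Web: 10 × 70, A = 700 mm², y = 61 mm, Ī = 285 833 mm⁴.
Hole (subtracted): ⌀14, A = 153.938 mm², y = 13 mm, Ī = 1885.74 mm⁴.
Centroid: ȳ = ΣA·y / ΣA = 19.1246 mm.
Transfer each piece to the horizontal centroidal axis using Ī + A·d² with d = y − 19.1246:
  flange: d = -6.12461 mm → contributes +463 590 mm⁴
  web: d = 41.8754 mm → contributes +1 513 317 mm⁴
  hole: d = -6.12461 mm → contributes −7660.09 mm⁴
Total I = 1 969 247 mm⁴.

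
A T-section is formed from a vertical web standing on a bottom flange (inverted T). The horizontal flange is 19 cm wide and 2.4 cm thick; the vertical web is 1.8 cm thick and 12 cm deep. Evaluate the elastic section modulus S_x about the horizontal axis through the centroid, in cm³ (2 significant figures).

Split into non-overlapping primitives; take the origin at the lower-left of the bounding box.
Flange: 19 × 2.4, A = 45.6 cm², y = 1.2 cm, Ī = 21.89 cm⁴.
Web: 1.8 × 12, A = 21.6 cm², y = 8.4 cm, Ī = 259.2 cm⁴.
Centroid: ȳ = ΣA·y / ΣA = 3.514 cm.
Transfer each piece to the horizontal axis through the centroid using Ī + A·d² with d = y − 3.514:
  flange: d = -2.314 cm → contributes +266.1 cm⁴
  web: d = 4.886 cm → contributes +774.8 cm⁴
Total I = 1 041 cm⁴.
Extreme fibre distance c = 10.89 cm; S = I/c = 95.62 cm³.

S_x ≈ 96 cm³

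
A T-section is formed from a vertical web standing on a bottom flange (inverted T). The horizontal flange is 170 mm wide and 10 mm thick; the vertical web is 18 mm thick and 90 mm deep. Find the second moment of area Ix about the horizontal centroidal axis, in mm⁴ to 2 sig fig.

Decompose the section into non-overlapping parts with the origin at the bottom-left of its bounding rectangle.
Flange: 170 × 10, A = 1 700 mm², y = 5 mm, Ī = 14 167 mm⁴.
Web: 18 × 90, A = 1 620 mm², y = 55 mm, Ī = 1 093 500 mm⁴.
Centroid: ȳ = ΣA·y / ΣA = 29.4 mm.
Transfer each piece to the horizontal centroidal axis using Ī + A·d² with d = y − 29.4:
  flange: d = -24.4 mm → contributes +1 026 079 mm⁴
  web: d = 25.6 mm → contributes +2 155 383 mm⁴
Total I = 3 181 462 mm⁴.

Ix ≈ 3.2 × 10⁶ mm⁴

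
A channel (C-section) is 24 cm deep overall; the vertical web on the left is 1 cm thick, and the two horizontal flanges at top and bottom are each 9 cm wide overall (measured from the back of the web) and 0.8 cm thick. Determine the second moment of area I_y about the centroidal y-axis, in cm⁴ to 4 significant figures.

I_y ≈ 239.3 cm⁴

Decompose the section into non-overlapping parts with the origin at the bottom-left of its bounding rectangle.
Web: 1 × 24, A = 24 cm², x = 0.5 cm, Ī = 2 cm⁴.
Top flange (beyond web): 8 × 0.8, A = 6.4 cm², x = 5 cm, Ī = 34.1333 cm⁴.
Bottom flange (beyond web): 8 × 0.8, A = 6.4 cm², x = 5 cm, Ī = 34.1333 cm⁴.
Centroid: x̄ = ΣA·x / ΣA = 2.06522 cm.
Transfer each piece to the centroidal y-axis using Ī + A·d² with d = x − 2.06522:
  web: d = -1.56522 cm → contributes +60.7977 cm⁴
  top flange (beyond web): d = 2.93478 cm → contributes +89.2562 cm⁴
  bottom flange (beyond web): d = 2.93478 cm → contributes +89.2562 cm⁴
Total I = 239.31 cm⁴.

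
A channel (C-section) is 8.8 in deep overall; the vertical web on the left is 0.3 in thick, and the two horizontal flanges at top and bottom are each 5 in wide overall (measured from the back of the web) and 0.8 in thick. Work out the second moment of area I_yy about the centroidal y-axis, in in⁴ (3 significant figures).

Break the section into simple shapes (no overlaps), measuring from the bottom-left corner of the bounding box.
Web: 0.3 × 8.8, A = 2.64 in², x = 0.15 in, Ī = 0.0198 in⁴.
Top flange (beyond web): 4.7 × 0.8, A = 3.76 in², x = 2.65 in, Ī = 6.9215 in⁴.
Bottom flange (beyond web): 4.7 × 0.8, A = 3.76 in², x = 2.65 in, Ī = 6.9215 in⁴.
Centroid: x̄ = ΣA·x / ΣA = 2.0004 in.
Transfer each piece to the centroidal y-axis using Ī + A·d² with d = x − 2.0004:
  web: d = -1.8504 in → contributes +9.059 in⁴
  top flange (beyond web): d = 0.64961 in → contributes +8.5082 in⁴
  bottom flange (beyond web): d = 0.64961 in → contributes +8.5082 in⁴
Total I = 26.075 in⁴.

I_yy ≈ 26.1 in⁴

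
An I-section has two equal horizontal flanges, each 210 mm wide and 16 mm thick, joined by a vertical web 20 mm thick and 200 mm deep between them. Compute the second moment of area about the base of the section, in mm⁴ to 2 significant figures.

I_base ≈ 2.4 × 10⁸ mm⁴

Treat the section as a set of non-overlapping primitives; coordinates are from the bounding-box lower-left.
Bottom flange: 210 × 16, A = 3 360 mm², y = 8 mm, Ī = 71 680 mm⁴.
Web: 20 × 200, A = 4 000 mm², y = 116 mm, Ī = 13 333 333 mm⁴.
Top flange: 210 × 16, A = 3 360 mm², y = 224 mm, Ī = 71 680 mm⁴.
Transfer each piece to the base of the section using Ī + A·d² with d = y − 0:
  bottom flange: d = 8 mm → contributes +286 720 mm⁴
  web: d = 116 mm → contributes +67 157 333 mm⁴
  top flange: d = 224 mm → contributes +168 663 040 mm⁴
Total I = 236 107 093 mm⁴.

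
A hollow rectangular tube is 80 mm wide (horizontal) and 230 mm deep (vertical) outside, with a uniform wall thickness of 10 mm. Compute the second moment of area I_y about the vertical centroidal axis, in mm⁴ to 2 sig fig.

Break the section into simple shapes (no overlaps), measuring from the bottom-left corner of the bounding box.
Outer rectangle: 80 × 230, A = 18 400 mm², x = 40 mm, Ī = 9 813 333 mm⁴.
Inner void (subtracted): 60 × 210, A = 12 600 mm², x = 40 mm, Ī = 3 780 000 mm⁴.
By symmetry the centroid is at mid-width, x̄ = 40 mm.
All pieces are centred on the vertical centroidal axis, so I = ΣĪ (holes subtracted) = 6 033 333 mm⁴.

I_y ≈ 6.0 × 10⁶ mm⁴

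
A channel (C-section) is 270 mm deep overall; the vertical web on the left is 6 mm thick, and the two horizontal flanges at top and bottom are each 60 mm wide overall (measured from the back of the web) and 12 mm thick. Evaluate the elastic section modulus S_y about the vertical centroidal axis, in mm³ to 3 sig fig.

S_y ≈ 2.22 × 10⁴ mm³

Break the section into simple shapes (no overlaps), measuring from the bottom-left corner of the bounding box.
Web: 6 × 270, A = 1 620 mm², x = 3 mm, Ī = 4 860 mm⁴.
Top flange (beyond web): 54 × 12, A = 648 mm², x = 33 mm, Ī = 157 464 mm⁴.
Bottom flange (beyond web): 54 × 12, A = 648 mm², x = 33 mm, Ī = 157 464 mm⁴.
Centroid: x̄ = ΣA·x / ΣA = 16.333 mm.
Transfer each piece to the vertical centroidal axis using Ī + A·d² with d = x − 16.333:
  web: d = -13.333 mm → contributes +292 860 mm⁴
  top flange (beyond web): d = 16.667 mm → contributes +337 464 mm⁴
  bottom flange (beyond web): d = 16.667 mm → contributes +337 464 mm⁴
Total I = 967 788 mm⁴.
Extreme fibre distance c = 43.667 mm; S = I/c = 22 163 mm³.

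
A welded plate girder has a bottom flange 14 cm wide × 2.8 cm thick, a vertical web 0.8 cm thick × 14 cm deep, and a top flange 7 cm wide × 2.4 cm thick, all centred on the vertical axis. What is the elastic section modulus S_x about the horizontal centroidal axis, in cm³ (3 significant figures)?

S_x ≈ 291 cm³

Treat the section as a set of non-overlapping primitives; coordinates are from the bounding-box lower-left.
Bottom plate: 14 × 2.8, A = 39.2 cm², y = 1.4 cm, Ī = 25.611 cm⁴.
Web plate: 0.8 × 14, A = 11.2 cm², y = 9.8 cm, Ī = 182.93 cm⁴.
Top plate: 7 × 2.4, A = 16.8 cm², y = 18 cm, Ī = 8.064 cm⁴.
Centroid: ȳ = ΣA·y / ΣA = 6.95 cm.
Transfer each piece to the horizontal centroidal axis using Ī + A·d² with d = y − 6.95:
  bottom plate: d = -5.55 cm → contributes +1233.1 cm⁴
  web plate: d = 2.85 cm → contributes +273.91 cm⁴
  top plate: d = 11.05 cm → contributes +2059.4 cm⁴
Total I = 3566.4 cm⁴.
Extreme fibre distance c = 12.25 cm; S = I/c = 291.13 cm³.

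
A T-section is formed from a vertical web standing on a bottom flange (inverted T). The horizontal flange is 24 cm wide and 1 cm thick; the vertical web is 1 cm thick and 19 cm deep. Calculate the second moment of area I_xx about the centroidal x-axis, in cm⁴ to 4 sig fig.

Break the section into simple shapes (no overlaps), measuring from the bottom-left corner of the bounding box.
Flange: 24 × 1, A = 24 cm², y = 0.5 cm, Ī = 2 cm⁴.
Web: 1 × 19, A = 19 cm², y = 10.5 cm, Ī = 571.583 cm⁴.
Centroid: ȳ = ΣA·y / ΣA = 4.9186 cm.
Transfer each piece to the centroidal x-axis using Ī + A·d² with d = y − 4.9186:
  flange: d = -4.4186 cm → contributes +470.578 cm⁴
  web: d = 5.5814 cm → contributes +1163.47 cm⁴
Total I = 1634.05 cm⁴.

I_xx ≈ 1634 cm⁴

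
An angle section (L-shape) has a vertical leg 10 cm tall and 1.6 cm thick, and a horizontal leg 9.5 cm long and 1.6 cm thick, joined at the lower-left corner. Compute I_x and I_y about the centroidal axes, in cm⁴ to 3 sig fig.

Break the section into simple shapes (no overlaps), measuring from the bottom-left corner of the bounding box.
Vertical leg: 1.6 × 10, A = 16 cm², y = 5 cm, Ī = 133.33 cm⁴.
Horizontal leg (remainder): 7.9 × 1.6, A = 12.64 cm², y = 0.8 cm, Ī = 2.6965 cm⁴.
Centroid: ȳ = ΣA·y / ΣA = 3.1464 cm.
Transfer each piece to the centroidal x-axis using Ī + A·d² with d = y − 3.1464:
  vertical leg: d = 1.8536 cm → contributes +188.31 cm⁴
  horizontal leg (remainder): d = -2.3464 cm → contributes +72.285 cm⁴
Total I = 260.59 cm⁴.
For the y-axis: x̄ = 2.8964 cm.
Repeating about the centroidal y-axis gives I_y = 228.48 cm⁴.

I_x ≈ 261 cm⁴, I_y ≈ 228 cm⁴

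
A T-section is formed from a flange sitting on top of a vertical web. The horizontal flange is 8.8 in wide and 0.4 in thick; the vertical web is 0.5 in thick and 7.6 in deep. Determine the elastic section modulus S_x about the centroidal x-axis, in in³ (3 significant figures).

Split into non-overlapping primitives; take the origin at the lower-left of the bounding box.
Flange: 8.8 × 0.4, A = 3.52 in², y = 7.8 in, Ī = 0.046933 in⁴.
Web: 0.5 × 7.6, A = 3.8 in², y = 3.8 in, Ī = 18.291 in⁴.
Centroid: ȳ = ΣA·y / ΣA = 5.7235 in.
Transfer each piece to the centroidal x-axis using Ī + A·d² with d = y − 5.7235:
  flange: d = 2.0765 in → contributes +15.225 in⁴
  web: d = -1.9235 in → contributes +32.35 in⁴
Total I = 47.575 in⁴.
Extreme fibre distance c = 5.7235 in; S = I/c = 8.3122 in³.

S_x ≈ 8.31 in³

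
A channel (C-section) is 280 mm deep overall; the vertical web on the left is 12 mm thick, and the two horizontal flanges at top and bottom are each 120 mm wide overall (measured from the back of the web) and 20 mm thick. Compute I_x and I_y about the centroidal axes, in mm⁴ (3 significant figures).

Split into non-overlapping primitives; take the origin at the lower-left of the bounding box.
Web: 12 × 280, A = 3 360 mm², y = 140 mm, Ī = 21 952 000 mm⁴.
Top flange (beyond web): 108 × 20, A = 2 160 mm², y = 270 mm, Ī = 72 000 mm⁴.
Bottom flange (beyond web): 108 × 20, A = 2 160 mm², y = 10 mm, Ī = 72 000 mm⁴.
By symmetry the centroid is at mid-height, ȳ = 140 mm.
Transfer each piece to the centroidal x-axis using Ī + A·d² with d = y − 140:
  web: d = 0 mm → contributes +21 952 000 mm⁴
  top flange (beyond web): d = 130 mm → contributes +36 576 000 mm⁴
  bottom flange (beyond web): d = -130 mm → contributes +36 576 000 mm⁴
Total I = 95 104 000 mm⁴.
For the y-axis: x̄ = 39.75 mm.
Repeating about the centroidal y-axis gives I_y = 11 043 360 mm⁴.

I_x ≈ 9.51 × 10⁷ mm⁴, I_y ≈ 1.10 × 10⁷ mm⁴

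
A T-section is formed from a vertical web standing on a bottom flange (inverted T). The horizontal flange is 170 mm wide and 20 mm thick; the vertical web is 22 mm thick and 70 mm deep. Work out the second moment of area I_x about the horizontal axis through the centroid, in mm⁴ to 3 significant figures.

I_x ≈ 2.89 × 10⁶ mm⁴

Decompose the section into non-overlapping parts with the origin at the bottom-left of its bounding rectangle.
Flange: 170 × 20, A = 3 400 mm², y = 10 mm, Ī = 113 333 mm⁴.
Web: 22 × 70, A = 1 540 mm², y = 55 mm, Ī = 628 833 mm⁴.
Centroid: ȳ = ΣA·y / ΣA = 24.028 mm.
Transfer each piece to the horizontal axis through the centroid using Ī + A·d² with d = y − 24.028:
  flange: d = -14.028 mm → contributes +782 434 mm⁴
  web: d = 30.972 mm → contributes +2 106 069 mm⁴
Total I = 2 888 503 mm⁴.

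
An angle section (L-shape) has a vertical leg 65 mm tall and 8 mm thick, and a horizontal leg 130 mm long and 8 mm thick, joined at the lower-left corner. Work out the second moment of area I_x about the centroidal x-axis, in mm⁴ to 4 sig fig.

I_x ≈ 4.638 × 10⁵ mm⁴

Split into non-overlapping primitives; take the origin at the lower-left of the bounding box.
Vertical leg: 8 × 65, A = 520 mm², y = 32.5 mm, Ī = 183 083 mm⁴.
Horizontal leg (remainder): 122 × 8, A = 976 mm², y = 4 mm, Ī = 5205.33 mm⁴.
Centroid: ȳ = ΣA·y / ΣA = 13.9064 mm.
Transfer each piece to the centroidal x-axis using Ī + A·d² with d = y − 13.9064:
  vertical leg: d = 18.5936 mm → contributes +362 858 mm⁴
  horizontal leg (remainder): d = -9.90642 mm → contributes +100 987 mm⁴
Total I = 463 846 mm⁴.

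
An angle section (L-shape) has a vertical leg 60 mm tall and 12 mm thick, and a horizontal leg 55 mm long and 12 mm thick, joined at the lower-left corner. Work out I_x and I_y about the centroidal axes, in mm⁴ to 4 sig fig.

Break the section into simple shapes (no overlaps), measuring from the bottom-left corner of the bounding box.
Vertical leg: 12 × 60, A = 720 mm², y = 30 mm, Ī = 216 000 mm⁴.
Horizontal leg (remainder): 43 × 12, A = 516 mm², y = 6 mm, Ī = 6 192 mm⁴.
Centroid: ȳ = ΣA·y / ΣA = 19.9806 mm.
Transfer each piece to the centroidal x-axis using Ī + A·d² with d = y − 19.9806:
  vertical leg: d = 10.0194 mm → contributes +288 280 mm⁴
  horizontal leg (remainder): d = -13.9806 mm → contributes +107 048 mm⁴
Total I = 395 328 mm⁴.
For the y-axis: x̄ = 17.4806 mm.
Repeating about the centroidal y-axis gives I_y = 315 463 mm⁴.

I_x ≈ 3.953 × 10⁵ mm⁴, I_y ≈ 3.155 × 10⁵ mm⁴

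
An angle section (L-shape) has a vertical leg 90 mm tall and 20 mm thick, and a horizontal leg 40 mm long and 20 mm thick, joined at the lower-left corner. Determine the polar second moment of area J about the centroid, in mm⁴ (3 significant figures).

J ≈ 1.83 × 10⁶ mm⁴

Decompose the section into non-overlapping parts with the origin at the bottom-left of its bounding rectangle.
Vertical leg: 20 × 90, A = 1 800 mm², y = 45 mm, Ī = 1 215 000 mm⁴.
Horizontal leg (remainder): 20 × 20, A = 400 mm², y = 10 mm, Ī = 13 333 mm⁴.
Centroid: ȳ = ΣA·y / ΣA = 38.636 mm.
Transfer each piece to the centroidal x-axis using Ī + A·d² with d = y − 38.636:
  vertical leg: d = 6.3636 mm → contributes +1 287 893 mm⁴
  horizontal leg (remainder): d = -28.636 mm → contributes +341 350 mm⁴
Total I = 1 629 242 mm⁴.
For the y-axis: x̄ = 13.636 mm.
Repeating about the centroidal y-axis gives I_y = 204 242 mm⁴.
Polar second moment: J = I_x + I_y = 1 833 485 mm⁴.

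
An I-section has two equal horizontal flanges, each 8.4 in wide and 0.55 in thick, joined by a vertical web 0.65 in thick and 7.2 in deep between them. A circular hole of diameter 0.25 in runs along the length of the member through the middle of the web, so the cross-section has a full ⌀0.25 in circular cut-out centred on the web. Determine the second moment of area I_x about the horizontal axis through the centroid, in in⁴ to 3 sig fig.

Treat the section as a set of non-overlapping primitives; coordinates are from the bounding-box lower-left.
Bottom flange: 8.4 × 0.55, A = 4.62 in², y = 0.275 in, Ī = 0.11646 in⁴.
Web: 0.65 × 7.2, A = 4.68 in², y = 4.15 in, Ī = 20.218 in⁴.
Top flange: 8.4 × 0.55, A = 4.62 in², y = 8.025 in, Ī = 0.11646 in⁴.
Hole (subtracted): ⌀0.25, A = 0.049087 in², y = 4.15 in, Ī = 0.00019175 in⁴.
By symmetry the centroid is at mid-height, ȳ = 4.15 in.
Transfer each piece to the horizontal axis through the centroid using Ī + A·d² with d = y − 4.15:
  bottom flange: d = -3.875 in → contributes +69.489 in⁴
  web: d = 0 in → contributes +20.218 in⁴
  top flange: d = 3.875 in → contributes +69.489 in⁴
  hole: d = 0 in → contributes −0.00019175 in⁴
Total I = 159.19 in⁴.

I_x ≈ 159 in⁴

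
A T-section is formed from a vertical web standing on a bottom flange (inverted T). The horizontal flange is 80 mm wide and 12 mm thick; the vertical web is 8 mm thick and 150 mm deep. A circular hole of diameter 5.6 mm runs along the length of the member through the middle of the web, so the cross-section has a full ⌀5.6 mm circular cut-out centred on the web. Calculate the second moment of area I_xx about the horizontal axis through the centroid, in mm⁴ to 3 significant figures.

I_xx ≈ 5.73 × 10⁶ mm⁴

Decompose the section into non-overlapping parts with the origin at the bottom-left of its bounding rectangle.
Flange: 80 × 12, A = 960 mm², y = 6 mm, Ī = 11 520 mm⁴.
Web: 8 × 150, A = 1 200 mm², y = 87 mm, Ī = 2 250 000 mm⁴.
Hole (subtracted): ⌀5.6, A = 24.63 mm², y = 87 mm, Ī = 48.275 mm⁴.
Centroid: ȳ = ΣA·y / ΣA = 50.585 mm.
Transfer each piece to the horizontal axis through the centroid using Ī + A·d² with d = y − 50.585:
  flange: d = -44.585 mm → contributes +1 919 809 mm⁴
  web: d = 36.415 mm → contributes +3 841 283 mm⁴
  hole: d = 36.415 mm → contributes −32 709 mm⁴
Total I = 5 728 383 mm⁴.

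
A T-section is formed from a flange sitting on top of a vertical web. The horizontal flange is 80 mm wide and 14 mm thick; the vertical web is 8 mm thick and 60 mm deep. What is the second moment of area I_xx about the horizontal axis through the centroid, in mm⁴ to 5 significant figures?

Split into non-overlapping primitives; take the origin at the lower-left of the bounding box.
Flange: 80 × 14, A = 1 120 mm², y = 67 mm, Ī = 18293.33 mm⁴.
Web: 8 × 60, A = 480 mm², y = 30 mm, Ī = 144 000 mm⁴.
Centroid: ȳ = ΣA·y / ΣA = 55.9 mm.
Transfer each piece to the horizontal axis through the centroid using Ī + A·d² with d = y − 55.9:
  flange: d = 11.1 mm → contributes +156288.5 mm⁴
  web: d = -25.9 mm → contributes +465988.8 mm⁴
Total I = 622277.3 mm⁴.

I_xx ≈ 6.2228 × 10⁵ mm⁴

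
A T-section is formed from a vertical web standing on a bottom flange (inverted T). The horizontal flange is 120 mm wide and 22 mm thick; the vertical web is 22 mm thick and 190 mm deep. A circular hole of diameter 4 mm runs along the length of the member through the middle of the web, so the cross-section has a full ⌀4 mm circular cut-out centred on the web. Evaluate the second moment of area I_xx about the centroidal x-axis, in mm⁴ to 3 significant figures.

Break the section into simple shapes (no overlaps), measuring from the bottom-left corner of the bounding box.
Flange: 120 × 22, A = 2 640 mm², y = 11 mm, Ī = 106 480 mm⁴.
Web: 22 × 190, A = 4 180 mm², y = 117 mm, Ī = 12 574 833 mm⁴.
Hole (subtracted): ⌀4, A = 12.566 mm², y = 117 mm, Ī = 12.566 mm⁴.
Centroid: ȳ = ΣA·y / ΣA = 75.892 mm.
Transfer each piece to the centroidal x-axis using Ī + A·d² with d = y − 75.892:
  flange: d = -64.892 mm → contributes +11 223 444 mm⁴
  web: d = 41.108 mm → contributes +19 638 481 mm⁴
  hole: d = 41.108 mm → contributes −21 248 mm⁴
Total I = 30 840 677 mm⁴.

I_xx ≈ 3.08 × 10⁷ mm⁴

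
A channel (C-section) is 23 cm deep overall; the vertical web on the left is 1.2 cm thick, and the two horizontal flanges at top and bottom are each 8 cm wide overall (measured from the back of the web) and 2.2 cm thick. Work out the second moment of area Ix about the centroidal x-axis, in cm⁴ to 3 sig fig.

Ix ≈ 4460 cm⁴

Break the section into simple shapes (no overlaps), measuring from the bottom-left corner of the bounding box.
Web: 1.2 × 23, A = 27.6 cm², y = 11.5 cm, Ī = 1216.7 cm⁴.
Top flange (beyond web): 6.8 × 2.2, A = 14.96 cm², y = 21.9 cm, Ī = 6.0339 cm⁴.
Bottom flange (beyond web): 6.8 × 2.2, A = 14.96 cm², y = 1.1 cm, Ī = 6.0339 cm⁴.
By symmetry the centroid is at mid-height, ȳ = 11.5 cm.
Transfer each piece to the centroidal x-axis using Ī + A·d² with d = y − 11.5:
  web: d = 0 cm → contributes +1216.7 cm⁴
  top flange (beyond web): d = 10.4 cm → contributes +1624.1 cm⁴
  bottom flange (beyond web): d = -10.4 cm → contributes +1624.1 cm⁴
Total I = 4464.9 cm⁴.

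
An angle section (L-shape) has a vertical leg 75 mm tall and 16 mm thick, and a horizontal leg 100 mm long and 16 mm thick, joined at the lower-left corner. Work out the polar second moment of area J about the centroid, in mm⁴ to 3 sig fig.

Decompose the section into non-overlapping parts with the origin at the bottom-left of its bounding rectangle.
Vertical leg: 16 × 75, A = 1 200 mm², y = 37.5 mm, Ī = 562 500 mm⁴.
Horizontal leg (remainder): 84 × 16, A = 1 344 mm², y = 8 mm, Ī = 28 672 mm⁴.
Centroid: ȳ = ΣA·y / ΣA = 21.915 mm.
Transfer each piece to the centroidal x-axis using Ī + A·d² with d = y − 21.915:
  vertical leg: d = 15.585 mm → contributes +853 967 mm⁴
  horizontal leg (remainder): d = -13.915 mm → contributes +288 911 mm⁴
Total I = 1 142 878 mm⁴.
For the y-axis: x̄ = 34.415 mm.
Repeating about the centroidal y-axis gives I_y = 2 400 778 mm⁴.
Polar second moment: J = I_x + I_y = 3 543 655 mm⁴.

J ≈ 3.54 × 10⁶ mm⁴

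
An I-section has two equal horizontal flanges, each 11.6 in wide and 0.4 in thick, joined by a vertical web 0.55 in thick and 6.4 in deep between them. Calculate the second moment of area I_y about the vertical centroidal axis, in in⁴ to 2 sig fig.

I_y ≈ 100 in⁴

Split into non-overlapping primitives; take the origin at the lower-left of the bounding box.
Bottom flange: 11.6 × 0.4, A = 4.64 in², x = 5.8 in, Ī = 52.03 in⁴.
Web: 0.55 × 6.4, A = 3.52 in², x = 5.8 in, Ī = 0.08873 in⁴.
Top flange: 11.6 × 0.4, A = 4.64 in², x = 5.8 in, Ī = 52.03 in⁴.
By symmetry the centroid is at mid-width, x̄ = 5.8 in.
All pieces are centred on the vertical centroidal axis, so I = ΣĪ = 104.1 in⁴.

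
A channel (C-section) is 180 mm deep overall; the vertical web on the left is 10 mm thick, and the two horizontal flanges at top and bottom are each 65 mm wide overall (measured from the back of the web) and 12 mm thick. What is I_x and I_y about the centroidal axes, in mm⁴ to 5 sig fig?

I_x ≈ 1.4190 × 10⁷ mm⁴, I_y ≈ 1.1521 × 10⁶ mm⁴

Break the section into simple shapes (no overlaps), measuring from the bottom-left corner of the bounding box.
Web: 10 × 180, A = 1 800 mm², y = 90 mm, Ī = 4 860 000 mm⁴.
Top flange (beyond web): 55 × 12, A = 660 mm², y = 174 mm, Ī = 7 920 mm⁴.
Bottom flange (beyond web): 55 × 12, A = 660 mm², y = 6 mm, Ī = 7 920 mm⁴.
By symmetry the centroid is at mid-height, ȳ = 90 mm.
Transfer each piece to the centroidal x-axis using Ī + A·d² with d = y − 90:
  web: d = 0 mm → contributes +4 860 000 mm⁴
  top flange (beyond web): d = 84 mm → contributes +4 664 880 mm⁴
  bottom flange (beyond web): d = -84 mm → contributes +4 664 880 mm⁴
Total I = 14 189 760 mm⁴.
For the y-axis: x̄ = 18.75 mm.
Repeating about the centroidal y-axis gives I_y = 1 152 125 mm⁴.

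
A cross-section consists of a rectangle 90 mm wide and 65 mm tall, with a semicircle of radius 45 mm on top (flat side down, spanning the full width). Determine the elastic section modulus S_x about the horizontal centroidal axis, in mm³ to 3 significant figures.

Treat the section as a set of non-overlapping primitives; coordinates are from the bounding-box lower-left.
Rectangular body: 90 × 65, A = 5 850 mm², y = 32.5 mm, Ī = 2 059 688 mm⁴.
Semicircular cap: semicircle r = 45, A = 3180.9 mm², y = 84.099 mm, Ī = 450 072 mm⁴.
Centroid: ȳ = ΣA·y / ΣA = 50.674 mm.
Transfer each piece to the horizontal centroidal axis using Ī + A·d² with d = y − 50.674:
  rectangular body: d = -18.174 mm → contributes +3 991 936 mm⁴
  semicircular cap: d = 33.424 mm → contributes +4 003 716 mm⁴
Total I = 7 995 652 mm⁴.
Extreme fibre distance c = 59.326 mm; S = I/c = 134 775 mm³.

S_x ≈ 1.35 × 10⁵ mm³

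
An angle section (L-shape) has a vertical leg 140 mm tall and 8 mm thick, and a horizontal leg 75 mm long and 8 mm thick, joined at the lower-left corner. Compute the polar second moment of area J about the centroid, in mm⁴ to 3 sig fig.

J ≈ 4.13 × 10⁶ mm⁴

Break the section into simple shapes (no overlaps), measuring from the bottom-left corner of the bounding box.
Vertical leg: 8 × 140, A = 1 120 mm², y = 70 mm, Ī = 1 829 333 mm⁴.
Horizontal leg (remainder): 67 × 8, A = 536 mm², y = 4 mm, Ī = 2858.7 mm⁴.
Centroid: ȳ = ΣA·y / ΣA = 48.638 mm.
Transfer each piece to the centroidal x-axis using Ī + A·d² with d = y − 48.638:
  vertical leg: d = 21.362 mm → contributes +2 340 444 mm⁴
  horizontal leg (remainder): d = -44.638 mm → contributes +1 070 851 mm⁴
Total I = 3 411 295 mm⁴.
For the y-axis: x̄ = 16.138 mm.
Repeating about the centroidal y-axis gives I_y = 716 265 mm⁴.
Polar second moment: J = I_x + I_y = 4 127 559 mm⁴.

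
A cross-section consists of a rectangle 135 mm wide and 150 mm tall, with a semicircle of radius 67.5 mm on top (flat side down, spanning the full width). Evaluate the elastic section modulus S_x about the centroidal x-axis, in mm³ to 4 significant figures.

Break the section into simple shapes (no overlaps), measuring from the bottom-left corner of the bounding box.
Rectangular body: 135 × 150, A = 20 250 mm², y = 75 mm, Ī = 37 968 750 mm⁴.
Semicircular cap: semicircle r = 67.5, A = 7156.94 mm², y = 178.648 mm, Ī = 2 278 490 mm⁴.
Centroid: ȳ = ΣA·y / ΣA = 102.066 mm.
Transfer each piece to the centroidal x-axis using Ī + A·d² with d = y − 102.066:
  rectangular body: d = -27.0662 mm → contributes +52 803 481 mm⁴
  semicircular cap: d = 76.5817 mm → contributes +44 252 193 mm⁴
Total I = 97 055 674 mm⁴.
Extreme fibre distance c = 115.434 mm; S = I/c = 840 791 mm³.

S_x ≈ 8.408 × 10⁵ mm³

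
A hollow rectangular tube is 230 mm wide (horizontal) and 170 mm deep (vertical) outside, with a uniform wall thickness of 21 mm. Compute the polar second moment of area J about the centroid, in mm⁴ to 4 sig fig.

Decompose the section into non-overlapping parts with the origin at the bottom-left of its bounding rectangle.
Outer rectangle: 230 × 170, A = 39 100 mm², y = 85 mm, Ī = 94 165 833 mm⁴.
Inner void (subtracted): 188 × 128, A = 24 064 mm², y = 85 mm, Ī = 32 855 381 mm⁴.
By symmetry the centroid is at mid-height, ȳ = 85 mm.
All pieces are centred on the centroidal x-axis, so I = ΣĪ (holes subtracted) = 61 310 452 mm⁴.
Repeating about the centroidal y-axis gives I_y = 101 489 332 mm⁴.
Polar second moment: J = I_x + I_y = 162 799 784 mm⁴.

J ≈ 1.628 × 10⁸ mm⁴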